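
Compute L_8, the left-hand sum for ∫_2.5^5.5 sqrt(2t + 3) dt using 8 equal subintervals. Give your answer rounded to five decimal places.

Δt = (5.5 − 2.5)/8 = 0.375.
Left endpoints: 2.5, 2.875, 3.25, 3.625, 4, 4.375, 4.75, 5.125.
f(2.5) ≈ 2.82843, f(2.875) ≈ 2.95804, f(3.25) ≈ 3.08221, f(3.625) ≈ 3.20156, f(4) ≈ 3.31662, f(4.375) ≈ 3.42783, f(4.75) ≈ 3.53553, f(5.125) ≈ 3.64005.
Sum = Δt · [f(2.5) + f(2.875) + f(3.25) + ...].
Sum ≈ 9.74635.

9.74635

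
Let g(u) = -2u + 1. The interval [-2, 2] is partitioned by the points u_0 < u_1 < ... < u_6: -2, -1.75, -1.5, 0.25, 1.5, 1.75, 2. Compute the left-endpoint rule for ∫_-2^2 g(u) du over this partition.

8.875

Subinterval widths: 0.25, 0.25, 1.75, 1.25, 0.25, 0.25.
Left endpoints: -2, -1.75, -1.5, 0.25, 1.5, 1.75.
g(-2) = 5, g(-1.75) = 4.5, g(-1.5) = 4, g(0.25) = 0.5, g(1.5) = -2, g(1.75) = -2.5.
Sum = Σ Δu_i · g(u_i).
Sum = 8.875.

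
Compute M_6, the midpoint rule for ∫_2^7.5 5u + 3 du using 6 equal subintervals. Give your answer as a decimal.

Δu = (7.5 − 2)/6 = 11/12.
Midpoints: 59/24, 3.375, 103/24, 125/24, 6.125, 169/24.
f(59/24) = 367/24, f(3.375) = 19.875, f(103/24) = 587/24, f(125/24) = 697/24, f(6.125) = 33.625, f(169/24) = 917/24.
Sum = Δu · [f(59/24) + f(3.375) + f(103/24) + ...].
Sum = 147.125.

147.125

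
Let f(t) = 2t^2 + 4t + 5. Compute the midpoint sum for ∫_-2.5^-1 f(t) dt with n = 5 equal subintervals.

6.7275

Δt = (-1 − (-2.5))/5 = 0.3.
Midpoints: -2.35, -2.05, -1.75, -1.45, -1.15.
f(-2.35) = 6.645, f(-2.05) = 5.205, f(-1.75) = 4.125, f(-1.45) = 3.405, f(-1.15) = 3.045.
Sum = Δt · [f(-2.35) + f(-2.05) + f(-1.75) + f(-1.45) + f(-1.15)].
Sum = 6.7275.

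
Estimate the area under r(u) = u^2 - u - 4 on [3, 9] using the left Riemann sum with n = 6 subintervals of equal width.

142

Δu = (9 − 3)/6 = 1.
Left endpoints: 3, 4, 5, 6, 7, 8.
r(3) = 2, r(4) = 8, r(5) = 16, r(6) = 26, r(7) = 38, r(8) = 52.
Sum = Δu · [r(3) + r(4) + r(5) + ...].
Sum = 142.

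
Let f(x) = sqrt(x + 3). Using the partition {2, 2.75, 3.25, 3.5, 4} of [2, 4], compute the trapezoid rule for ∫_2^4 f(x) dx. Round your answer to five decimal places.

Subinterval widths: 0.75, 0.5, 0.25, 0.5.
f(2) ≈ 2.23607, f(2.75) ≈ 2.39792, f(3.25) ≈ 2.50000, f(3.5) ≈ 2.54951, f(4) ≈ 2.64575.
On each subinterval the trapezoid contributes (Δx_i/2)·[f(x_{i-1}) + f(x_i)].
Sum ≈ 4.89223.

4.89223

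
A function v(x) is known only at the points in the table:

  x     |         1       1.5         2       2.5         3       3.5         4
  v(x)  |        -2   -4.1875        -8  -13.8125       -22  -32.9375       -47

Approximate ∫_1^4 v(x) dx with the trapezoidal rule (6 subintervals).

Δx = 0.5.
T_6 = (0.5/2)·[(-2) + 2·(-4.1875) + 2·(-8) + 2·(-13.8125) + 2·(-22) + 2·(-32.9375) + (-47)] = -52.71875.

-52.71875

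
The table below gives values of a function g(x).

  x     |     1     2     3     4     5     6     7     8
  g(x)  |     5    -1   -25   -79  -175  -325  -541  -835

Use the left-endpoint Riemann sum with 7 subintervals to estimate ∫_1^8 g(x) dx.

-1141

Δx = 1.
Sum = 1·[5 + (-1) + (-25) + (-79) + (-175) + (-325) + (-541)] = -1141.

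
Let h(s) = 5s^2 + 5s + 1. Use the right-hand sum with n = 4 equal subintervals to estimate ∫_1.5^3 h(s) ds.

Δs = (3 − 1.5)/4 = 0.375.
Right endpoints: 1.875, 2.25, 2.625, 3.
h(1.875) = 27.953125, h(2.25) = 37.5625, h(2.625) = 48.578125, h(3) = 61.
Sum = Δs · [h(1.875) + h(2.25) + h(2.625) + h(3)].
Sum = 65.66015625.

65.66015625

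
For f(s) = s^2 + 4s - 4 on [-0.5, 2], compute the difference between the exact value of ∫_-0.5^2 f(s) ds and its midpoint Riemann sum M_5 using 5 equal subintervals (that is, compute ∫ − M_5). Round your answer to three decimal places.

Exact integral: ∫_-0.5^2 f(s) ds ≈ 0.20833.
M_5 = 0.15625.
Error ≈ 0.20833 − 0.15625 ≈ 0.052.

0.052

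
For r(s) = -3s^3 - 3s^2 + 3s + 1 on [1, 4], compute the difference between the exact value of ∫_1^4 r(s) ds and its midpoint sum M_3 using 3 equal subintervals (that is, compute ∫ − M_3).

-6.375

Exact integral: ∫_1^4 r(s) ds = -228.75.
M_3 = -222.375.
Error = -228.75 − (-222.375) = -6.375.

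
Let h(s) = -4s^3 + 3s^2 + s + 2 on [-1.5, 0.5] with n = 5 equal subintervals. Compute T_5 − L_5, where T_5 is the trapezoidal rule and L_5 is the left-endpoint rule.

-3.6

T_5 = 11.98.
L_5 = 15.58.
T_5 − L_5 = -3.6.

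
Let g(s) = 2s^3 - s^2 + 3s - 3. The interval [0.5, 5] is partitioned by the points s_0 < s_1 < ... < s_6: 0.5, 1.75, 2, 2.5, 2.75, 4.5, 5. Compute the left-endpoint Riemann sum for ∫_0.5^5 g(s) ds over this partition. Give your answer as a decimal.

Subinterval widths: 1.25, 0.25, 0.5, 0.25, 1.75, 0.5.
Left endpoints: 0.5, 1.75, 2, 2.5, 2.75, 4.5.
g(0.5) = -1.5, g(1.75) = 9.90625, g(2) = 15, g(2.5) = 29.5, g(2.75) = 39.28125, g(4.5) = 172.5.
Sum = Σ Δs_i · g(s_i).
Sum = 170.46875.

170.46875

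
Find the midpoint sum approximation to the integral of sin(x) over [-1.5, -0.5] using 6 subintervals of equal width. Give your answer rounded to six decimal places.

Δx = (-0.5 − (-1.5))/6 = 1/6.
Midpoints: -17/12, -1.25, -13/12, -11/12, -0.75, -7/12.
f(-17/12) ≈ -0.988146, f(-1.25) ≈ -0.948985, f(-13/12) ≈ -0.883524, f(-11/12) ≈ -0.793578, f(-0.75) ≈ -0.681639, f(-7/12) ≈ -0.550809.
Sum = Δx · [f(-17/12) + f(-1.25) + f(-13/12) + ...].
Sum ≈ -0.807780.

-0.807780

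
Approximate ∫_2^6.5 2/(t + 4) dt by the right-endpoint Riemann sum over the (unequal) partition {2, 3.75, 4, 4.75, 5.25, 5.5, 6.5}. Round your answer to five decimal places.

Subinterval widths: 1.75, 0.25, 0.75, 0.5, 0.25, 1.
Right endpoints: 3.75, 4, 4.75, 5.25, 5.5, 6.5.
f(3.75) = 8/31, f(4) = 0.25, f(4.75) = 8/35, f(5.25) = 8/37, f(5.5) = 4/19, f(6.5) = 4/21.
Sum = Σ Δt_i · f(t_i).
Sum ≈ 1.03676.

1.03676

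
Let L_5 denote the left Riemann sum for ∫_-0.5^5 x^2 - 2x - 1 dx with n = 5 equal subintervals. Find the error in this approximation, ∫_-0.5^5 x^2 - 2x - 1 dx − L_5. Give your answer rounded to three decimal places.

6.453

Exact integral: ∫_-0.5^5 f(x) dx ≈ 11.45833.
L_5 = 5.005.
Error ≈ 11.45833 − 5.005 ≈ 6.453.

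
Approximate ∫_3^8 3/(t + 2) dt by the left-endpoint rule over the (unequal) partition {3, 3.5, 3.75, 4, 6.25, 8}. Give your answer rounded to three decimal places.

Subinterval widths: 0.5, 0.25, 0.25, 2.25, 1.75.
Left endpoints: 3, 3.5, 3.75, 4, 6.25.
f(3) = 0.6, f(3.5) = 6/11, f(3.75) = 12/23, f(4) = 0.5, f(6.25) = 4/11.
Sum = Σ Δt_i · f(t_i).
Sum ≈ 2.328.

2.328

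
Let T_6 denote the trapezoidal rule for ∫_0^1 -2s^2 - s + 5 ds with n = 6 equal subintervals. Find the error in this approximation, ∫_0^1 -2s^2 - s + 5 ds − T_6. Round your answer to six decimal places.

Exact integral: ∫_0^1 f(s) ds ≈ 3.83333333.
T_6 ≈ 3.82407407.
Error ≈ 3.83333333 − 3.82407407 ≈ 0.009259.

0.009259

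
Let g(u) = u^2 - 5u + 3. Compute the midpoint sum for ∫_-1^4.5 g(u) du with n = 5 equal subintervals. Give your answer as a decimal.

Δu = (4.5 − (-1))/5 = 1.1.
Midpoints: -0.45, 0.65, 1.75, 2.85, 3.95.
g(-0.45) = 5.4525, g(0.65) = 0.1725, g(1.75) = -2.6875, g(2.85) = -3.1275, g(3.95) = -1.1475.
Sum = Δu · [g(-0.45) + g(0.65) + g(1.75) + g(2.85) + g(3.95)].
Sum = -1.47125.

-1.47125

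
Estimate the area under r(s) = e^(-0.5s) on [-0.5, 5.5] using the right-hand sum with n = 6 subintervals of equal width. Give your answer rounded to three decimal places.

1.881

Δs = (5.5 − (-0.5))/6 = 1.
Right endpoints: 0.5, 1.5, 2.5, 3.5, 4.5, 5.5.
r(0.5) ≈ 0.779, r(1.5) ≈ 0.472, r(2.5) ≈ 0.287, r(3.5) ≈ 0.174, r(4.5) ≈ 0.105, r(5.5) ≈ 0.064.
Sum = Δs · [r(0.5) + r(1.5) + r(2.5) + ...].
Sum ≈ 1.881.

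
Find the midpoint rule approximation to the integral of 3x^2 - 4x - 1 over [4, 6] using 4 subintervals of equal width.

109.875

Δx = (6 − 4)/4 = 0.5.
Midpoints: 4.25, 4.75, 5.25, 5.75.
f(4.25) = 36.1875, f(4.75) = 47.6875, f(5.25) = 60.6875, f(5.75) = 75.1875.
Sum = Δx · [f(4.25) + f(4.75) + f(5.25) + f(5.75)].
Sum = 109.875.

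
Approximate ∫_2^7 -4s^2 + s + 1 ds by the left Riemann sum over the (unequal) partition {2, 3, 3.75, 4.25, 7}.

Subinterval widths: 1, 0.75, 0.5, 2.75.
Left endpoints: 2, 3, 3.75, 4.25.
f(2) = -13, f(3) = -32, f(3.75) = -51.5, f(4.25) = -67.
Sum = Σ Δs_i · f(s_i).
Sum = -247.

-247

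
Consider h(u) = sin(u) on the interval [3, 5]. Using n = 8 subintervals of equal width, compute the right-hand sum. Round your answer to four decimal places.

-1.4045

Δu = (5 − 3)/8 = 0.25.
Right endpoints: 3.25, 3.5, 3.75, 4, 4.25, 4.5, 4.75, 5.
h(3.25) ≈ -0.1082, h(3.5) ≈ -0.3508, h(3.75) ≈ -0.5716, h(4) ≈ -0.7568, h(4.25) ≈ -0.8950, h(4.5) ≈ -0.9775, h(4.75) ≈ -0.9993, h(5) ≈ -0.9589.
Sum = Δu · [h(3.25) + h(3.5) + h(3.75) + ...].
Sum ≈ -1.4045.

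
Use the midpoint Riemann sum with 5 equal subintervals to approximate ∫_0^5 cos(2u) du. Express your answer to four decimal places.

-0.3233

Δu = (5 − 0)/5 = 1.
Midpoints: 0.5, 1.5, 2.5, 3.5, 4.5.
f(0.5) ≈ 0.5403, f(1.5) ≈ -0.9900, f(2.5) ≈ 0.2837, f(3.5) ≈ 0.7539, f(4.5) ≈ -0.9111.
Sum = Δu · [f(0.5) + f(1.5) + f(2.5) + f(3.5) + f(4.5)].
Sum ≈ -0.3233.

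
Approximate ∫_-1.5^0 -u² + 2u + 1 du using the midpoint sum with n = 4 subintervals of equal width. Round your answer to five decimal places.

-1.85742

Δu = (0 − (-1.5))/4 = 0.375.
Midpoints: -1.3125, -0.9375, -0.5625, -0.1875.
f(-1.3125) = -3.34765625, f(-0.9375) = -1.75390625, f(-0.5625) = -0.44140625, f(-0.1875) = 0.58984375.
Sum = Δu · [f(-1.3125) + f(-0.9375) + f(-0.5625) + f(-0.1875)].
Sum ≈ -1.85742.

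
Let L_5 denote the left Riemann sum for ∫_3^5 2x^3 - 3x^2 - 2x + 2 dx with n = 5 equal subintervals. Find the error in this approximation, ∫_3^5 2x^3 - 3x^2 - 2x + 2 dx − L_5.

Exact integral: ∫_3^5 f(x) dx = 162.
L_5 = 134.32.
Error = 162 − 134.32 = 27.68.

27.68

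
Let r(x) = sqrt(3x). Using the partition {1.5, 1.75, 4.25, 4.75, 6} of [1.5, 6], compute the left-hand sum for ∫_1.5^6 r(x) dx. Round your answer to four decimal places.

12.7626

Subinterval widths: 0.25, 2.5, 0.5, 1.25.
Left endpoints: 1.5, 1.75, 4.25, 4.75.
r(1.5) ≈ 2.1213, r(1.75) ≈ 2.2913, r(4.25) ≈ 3.5707, r(4.75) ≈ 3.7749.
Sum = Σ Δx_i · r(x_i).
Sum ≈ 12.7626.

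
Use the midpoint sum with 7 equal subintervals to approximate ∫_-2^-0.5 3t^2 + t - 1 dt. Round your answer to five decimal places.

Δt = (-0.5 − (-2))/7 = 3/14.
Midpoints: -53/28, -47/28, -41/28, -1.25, -29/28, -23/28, -17/28.
f(-53/28) = 6159/784, f(-47/28) = 4527/784, f(-41/28) = 3111/784, f(-1.25) = 2.4375, f(-29/28) = 927/784, f(-23/28) = 159/784, f(-17/28) = -393/784.
Sum = Δt · [f(-53/28) + f(-47/28) + f(-41/28) + ...].
Sum ≈ 4.48278.

4.48278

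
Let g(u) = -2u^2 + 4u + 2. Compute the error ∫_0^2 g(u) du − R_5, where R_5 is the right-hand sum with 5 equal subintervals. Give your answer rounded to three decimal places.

0.107

Exact integral: ∫_0^2 g(u) du ≈ 6.66667.
R_5 = 6.56.
Error ≈ 6.66667 − 6.56 ≈ 0.107.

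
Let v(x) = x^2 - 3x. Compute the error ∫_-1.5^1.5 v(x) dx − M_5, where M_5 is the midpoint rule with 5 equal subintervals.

0.09

Exact integral: ∫_-1.5^1.5 v(x) dx = 2.25.
M_5 = 2.16.
Error = 2.25 − 2.16 = 0.09.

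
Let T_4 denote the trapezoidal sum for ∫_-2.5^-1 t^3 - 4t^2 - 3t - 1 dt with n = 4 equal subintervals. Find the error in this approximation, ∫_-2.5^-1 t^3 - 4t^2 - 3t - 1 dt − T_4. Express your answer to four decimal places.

0.3252

Exact integral: ∫_-2.5^-1 f(t) dt = -22.640625.
T_4 ≈ -22.965820.
Error ≈ -22.640625 − (-22.965820) ≈ 0.3252.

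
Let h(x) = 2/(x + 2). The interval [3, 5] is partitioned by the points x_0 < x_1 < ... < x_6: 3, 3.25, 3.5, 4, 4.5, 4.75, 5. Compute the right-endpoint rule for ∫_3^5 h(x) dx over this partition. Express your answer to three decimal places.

0.652

Subinterval widths: 0.25, 0.25, 0.5, 0.5, 0.25, 0.25.
Right endpoints: 3.25, 3.5, 4, 4.5, 4.75, 5.
h(3.25) = 8/21, h(3.5) = 4/11, h(4) = 1/3, h(4.5) = 4/13, h(4.75) = 8/27, h(5) = 2/7.
Sum = Σ Δx_i · h(x_i).
Sum ≈ 0.652.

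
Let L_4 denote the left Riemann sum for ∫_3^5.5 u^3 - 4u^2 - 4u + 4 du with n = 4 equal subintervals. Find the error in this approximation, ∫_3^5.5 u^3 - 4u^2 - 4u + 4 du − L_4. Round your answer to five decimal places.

12.44303

Exact integral: ∫_3^5.5 f(u) du ≈ -9.8177083.
L_4 ≈ -22.2607422.
Error ≈ -9.8177083 − (-22.2607422) ≈ 12.44303.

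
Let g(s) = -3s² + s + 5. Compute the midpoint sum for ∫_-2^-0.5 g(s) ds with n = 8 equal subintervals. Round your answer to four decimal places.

-2.2368

Δs = (-0.5 − (-2))/8 = 0.1875.
Midpoints: -1.90625, -1.71875, -1.53125, -1.34375, -1.15625, -0.96875, -0.78125, -0.59375.
g(-1.90625) = -7995/1024, g(-1.71875) = -5715/1024, g(-1.53125) = -3651/1024, g(-1.34375) = -1803/1024, g(-1.15625) = -171/1024, g(-0.96875) = 1245/1024, g(-0.78125) = 2445/1024, g(-0.59375) = 3429/1024.
Sum = Δs · [g(-1.90625) + g(-1.71875) + g(-1.53125) + ...].
Sum ≈ -2.2368.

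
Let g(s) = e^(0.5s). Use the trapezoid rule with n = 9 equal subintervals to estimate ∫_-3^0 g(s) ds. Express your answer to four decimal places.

1.5573

Δs = (0 − (-3))/9 = 1/3.
g(-3) ≈ 0.2231, g(-8/3) ≈ 0.2636, g(-7/3) ≈ 0.3114, g(-2) ≈ 0.3679, g(-5/3) ≈ 0.4346, g(-4/3) ≈ 0.5134, g(-1) ≈ 0.6065, g(-2/3) ≈ 0.7165, g(-1/3) ≈ 0.8465, g(0) ≈ 1.0000.
T_9 = (Δs/2)·[g(s_0) + 2g(s_1) + ... + 2g(s_{8}) + g(s_9)].
Sum ≈ 1.5573.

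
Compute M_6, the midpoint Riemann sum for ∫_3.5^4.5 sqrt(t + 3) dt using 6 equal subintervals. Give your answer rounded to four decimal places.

2.6452

Δt = (4.5 − 3.5)/6 = 1/6.
Midpoints: 43/12, 3.75, 47/12, 49/12, 4.25, 53/12.
f(43/12) ≈ 2.5658, f(3.75) ≈ 2.5981, f(47/12) ≈ 2.6300, f(49/12) ≈ 2.6615, f(4.25) ≈ 2.6926, f(53/12) ≈ 2.7234.
Sum = Δt · [f(43/12) + f(3.75) + f(47/12) + ...].
Sum ≈ 2.6452.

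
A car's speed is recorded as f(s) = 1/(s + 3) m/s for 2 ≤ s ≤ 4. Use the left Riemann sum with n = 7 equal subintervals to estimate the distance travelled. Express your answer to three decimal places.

0.345

Δs = (4 − 2)/7 = 2/7.
Left endpoints: 2, 16/7, 18/7, 20/7, 22/7, 24/7, 26/7.
f(2) = 0.2, f(16/7) = 7/37, f(18/7) = 7/39, f(20/7) = 7/41, f(22/7) = 7/43, f(24/7) = 7/45, f(26/7) = 7/47.
Sum = Δs · [f(2) + f(16/7) + f(18/7) + ...].
Sum ≈ 0.345.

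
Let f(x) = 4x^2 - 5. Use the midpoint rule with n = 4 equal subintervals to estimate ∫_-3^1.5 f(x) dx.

16.1015625

Δx = (1.5 − (-3))/4 = 1.125.
Midpoints: -2.4375, -1.3125, -0.1875, 0.9375.
f(-2.4375) = 18.765625, f(-1.3125) = 1.890625, f(-0.1875) = -4.859375, f(0.9375) = -1.484375.
Sum = Δx · [f(-2.4375) + f(-1.3125) + f(-0.1875) + f(0.9375)].
Sum = 16.1015625.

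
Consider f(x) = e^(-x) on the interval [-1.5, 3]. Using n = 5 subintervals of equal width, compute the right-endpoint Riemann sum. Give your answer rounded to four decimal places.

Δx = (3 − (-1.5))/5 = 0.9.
Right endpoints: -0.6, 0.3, 1.2, 2.1, 3.
f(-0.6) ≈ 1.8221, f(0.3) ≈ 0.7408, f(1.2) ≈ 0.3012, f(2.1) ≈ 0.1225, f(3) ≈ 0.0498.
Sum = Δx · [f(-0.6) + f(0.3) + f(1.2) + f(2.1) + f(3)].
Sum ≈ 2.7327.

2.7327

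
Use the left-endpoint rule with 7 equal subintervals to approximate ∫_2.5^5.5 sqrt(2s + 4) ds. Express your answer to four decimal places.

Δs = (5.5 − 2.5)/7 = 3/7.
Left endpoints: 2.5, 41/14, 47/14, 53/14, 59/14, 65/14, 71/14.
f(2.5) ≈ 3.0000, f(41/14) ≈ 3.1396, f(47/14) ≈ 3.2733, f(53/14) ≈ 3.4017, f(59/14) ≈ 3.5254, f(65/14) ≈ 3.6450, f(71/14) ≈ 3.7607.
Sum = Δs · [f(2.5) + f(41/14) + f(47/14) + ...].
Sum ≈ 10.1767.

10.1767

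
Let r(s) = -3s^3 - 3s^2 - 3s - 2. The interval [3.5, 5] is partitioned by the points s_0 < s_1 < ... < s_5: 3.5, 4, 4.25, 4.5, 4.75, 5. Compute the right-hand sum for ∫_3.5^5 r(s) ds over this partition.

-507.328125

Subinterval widths: 0.5, 0.25, 0.25, 0.25, 0.25.
Right endpoints: 4, 4.25, 4.5, 4.75, 5.
r(4) = -254, r(4.25) = -299.234375, r(4.5) = -349.625, r(4.75) = -405.453125, r(5) = -467.
Sum = Σ Δs_i · r(s_i).
Sum = -507.328125.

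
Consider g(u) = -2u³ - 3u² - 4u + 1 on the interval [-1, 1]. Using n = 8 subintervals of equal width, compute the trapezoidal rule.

Δu = (1 − (-1))/8 = 0.25.
g(-1) = 4, g(-0.75) = 3.15625, g(-0.5) = 2.5, g(-0.25) = 1.84375, g(0) = 1, g(0.25) = -0.21875, g(0.5) = -2, g(0.75) = -4.53125, g(1) = -8.
T_8 = (Δu/2)·[g(u_0) + 2g(u_1) + ... + 2g(u_{7}) + g(u_8)].
Sum = -0.0625.

-0.0625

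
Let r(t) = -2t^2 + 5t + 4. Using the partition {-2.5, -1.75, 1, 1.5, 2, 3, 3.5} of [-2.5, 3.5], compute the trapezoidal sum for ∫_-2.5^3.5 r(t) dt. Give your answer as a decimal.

Subinterval widths: 0.75, 2.75, 0.5, 0.5, 1, 0.5.
r(-2.5) = -21, r(-1.75) = -10.875, r(1) = 7, r(1.5) = 7, r(2) = 6, r(3) = 1, r(3.5) = -3.
On each subinterval the trapezoid contributes (Δt_i/2)·[r(t_{i-1}) + r(t_i)].
Sum = -7.53125.

-7.53125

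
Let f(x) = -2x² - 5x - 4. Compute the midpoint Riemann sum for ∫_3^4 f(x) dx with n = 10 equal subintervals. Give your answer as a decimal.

Δx = (4 − 3)/10 = 0.1.
Midpoints: 3.05, 3.15, 3.25, 3.35, 3.45, 3.55, 3.65, 3.75, 3.85, 3.95.
f(3.05) = -37.855, f(3.15) = -39.595, f(3.25) = -41.375, f(3.35) = -43.195, f(3.45) = -45.055, f(3.55) = -46.955, f(3.65) = -48.895, f(3.75) = -50.875, f(3.85) = -52.895, f(3.95) = -54.955.
Sum = Δx · [f(3.05) + f(3.15) + f(3.25) + ...].
Sum = -46.165.

-46.165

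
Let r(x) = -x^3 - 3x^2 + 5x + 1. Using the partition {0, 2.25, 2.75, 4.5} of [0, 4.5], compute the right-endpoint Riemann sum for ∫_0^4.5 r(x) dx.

Subinterval widths: 2.25, 0.5, 1.75.
Right endpoints: 2.25, 2.75, 4.5.
r(2.25) = -14.328125, r(2.75) = -28.734375, r(4.5) = -128.375.
Sum = Σ Δx_i · r(x_i).
Sum = -271.26171875.

-271.26171875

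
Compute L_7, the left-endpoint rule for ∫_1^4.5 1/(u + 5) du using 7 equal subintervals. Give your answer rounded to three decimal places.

Δu = (4.5 − 1)/7 = 0.5.
Left endpoints: 1, 1.5, 2, 2.5, 3, 3.5, 4.
f(1) = 1/6, f(1.5) = 2/13, f(2) = 1/7, f(2.5) = 2/15, f(3) = 0.125, f(3.5) = 2/17, f(4) = 1/9.
Sum = Δu · [f(1) + f(1.5) + f(2) + ...].
Sum ≈ 0.475.

0.475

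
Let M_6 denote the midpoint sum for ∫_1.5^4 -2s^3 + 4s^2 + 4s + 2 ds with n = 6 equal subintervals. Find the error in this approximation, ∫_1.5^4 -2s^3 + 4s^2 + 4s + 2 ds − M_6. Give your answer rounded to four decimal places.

-0.4521

Exact integral: ∫_1.5^4 f(s) ds ≈ -12.135417.
M_6 ≈ -11.683304.
Error ≈ -12.135417 − (-11.683304) ≈ -0.4521.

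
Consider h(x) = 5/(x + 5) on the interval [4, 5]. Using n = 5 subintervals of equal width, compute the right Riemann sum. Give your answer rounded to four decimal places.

0.5213

Δx = (5 − 4)/5 = 0.2.
Right endpoints: 4.2, 4.4, 4.6, 4.8, 5.
h(4.2) = 25/46, h(4.4) = 25/47, h(4.6) = 25/48, h(4.8) = 25/49, h(5) = 0.5.
Sum = Δx · [h(4.2) + h(4.4) + h(4.6) + h(4.8) + h(5)].
Sum ≈ 0.5213.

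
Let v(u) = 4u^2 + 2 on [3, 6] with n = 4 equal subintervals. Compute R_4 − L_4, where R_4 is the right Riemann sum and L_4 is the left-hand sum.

R_4 = 299.625.
L_4 = 218.625.
R_4 − L_4 = 81.

81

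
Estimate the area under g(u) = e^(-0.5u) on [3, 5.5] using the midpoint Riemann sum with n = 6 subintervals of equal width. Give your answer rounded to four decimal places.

Δu = (5.5 − 3)/6 = 5/12.
Midpoints: 77/24, 3.625, 97/24, 107/24, 4.875, 127/24.
g(77/24) ≈ 0.2011, g(3.625) ≈ 0.1632, g(97/24) ≈ 0.1325, g(107/24) ≈ 0.1076, g(4.875) ≈ 0.0874, g(127/24) ≈ 0.0709.
Sum = Δu · [g(77/24) + g(3.625) + g(97/24) + ...].
Sum ≈ 0.3178.

0.3178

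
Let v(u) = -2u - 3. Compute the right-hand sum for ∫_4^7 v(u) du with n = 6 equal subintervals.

-43.5

Δu = (7 − 4)/6 = 0.5.
Right endpoints: 4.5, 5, 5.5, 6, 6.5, 7.
v(4.5) = -12, v(5) = -13, v(5.5) = -14, v(6) = -15, v(6.5) = -16, v(7) = -17.
Sum = Δu · [v(4.5) + v(5) + v(5.5) + ...].
Sum = -43.5.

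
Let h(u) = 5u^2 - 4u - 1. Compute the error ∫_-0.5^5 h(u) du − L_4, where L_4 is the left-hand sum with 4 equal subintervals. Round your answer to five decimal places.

Exact integral: ∫_-0.5^5 h(u) du ≈ 153.5416667.
L_4 = 92.25390625.
Error ≈ 153.5416667 − 92.25390625 ≈ 61.28776.

61.28776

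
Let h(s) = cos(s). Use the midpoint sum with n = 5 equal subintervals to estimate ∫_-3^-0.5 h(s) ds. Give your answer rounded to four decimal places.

Δs = (-0.5 − (-3))/5 = 0.5.
Midpoints: -2.75, -2.25, -1.75, -1.25, -0.75.
h(-2.75) ≈ -0.9243, h(-2.25) ≈ -0.6282, h(-1.75) ≈ -0.1782, h(-1.25) ≈ 0.3153, h(-0.75) ≈ 0.7317.
Sum = Δs · [h(-2.75) + h(-2.25) + h(-1.75) + h(-1.25) + h(-0.75)].
Sum ≈ -0.3419.

-0.3419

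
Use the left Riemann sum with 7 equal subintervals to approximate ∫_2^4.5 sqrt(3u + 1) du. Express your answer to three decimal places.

7.945

Δu = (4.5 − 2)/7 = 5/14.
Left endpoints: 2, 33/14, 19/7, 43/14, 24/7, 53/14, 29/7.
f(2) ≈ 2.646, f(33/14) ≈ 2.841, f(19/7) ≈ 3.024, f(43/14) ≈ 3.196, f(24/7) ≈ 3.359, f(53/14) ≈ 3.515, f(29/7) ≈ 3.665.
Sum = Δu · [f(2) + f(33/14) + f(19/7) + ...].
Sum ≈ 7.945.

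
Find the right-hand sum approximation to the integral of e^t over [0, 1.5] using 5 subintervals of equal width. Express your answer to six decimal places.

4.030016

Δt = (1.5 − 0)/5 = 0.3.
Right endpoints: 0.3, 0.6, 0.9, 1.2, 1.5.
f(0.3) ≈ 1.349859, f(0.6) ≈ 1.822119, f(0.9) ≈ 2.459603, f(1.2) ≈ 3.320117, f(1.5) ≈ 4.481689.
Sum = Δt · [f(0.3) + f(0.6) + f(0.9) + f(1.2) + f(1.5)].
Sum ≈ 4.030016.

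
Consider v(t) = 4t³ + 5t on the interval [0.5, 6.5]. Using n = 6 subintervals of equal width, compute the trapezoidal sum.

Δt = (6.5 − 0.5)/6 = 1.
v(0.5) = 3, v(1.5) = 21, v(2.5) = 75, v(3.5) = 189, v(4.5) = 387, v(5.5) = 693, v(6.5) = 1131.
T_6 = (Δt/2)·[v(t_0) + 2v(t_1) + ... + 2v(t_{5}) + v(t_6)].
Sum = 1932.

1932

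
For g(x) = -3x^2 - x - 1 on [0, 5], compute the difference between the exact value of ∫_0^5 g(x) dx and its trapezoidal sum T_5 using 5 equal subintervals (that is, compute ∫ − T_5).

Exact integral: ∫_0^5 g(x) dx = -142.5.
T_5 = -145.
Error = -142.5 − (-145) = 2.5.

2.5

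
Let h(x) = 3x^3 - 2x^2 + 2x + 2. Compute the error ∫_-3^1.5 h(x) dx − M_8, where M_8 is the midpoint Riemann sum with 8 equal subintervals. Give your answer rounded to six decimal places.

Exact integral: ∫_-3^1.5 h(x) dx = -74.953125.
M_8 ≈ -73.91491699.
Error ≈ -74.953125 − (-73.91491699) ≈ -1.038208.

-1.038208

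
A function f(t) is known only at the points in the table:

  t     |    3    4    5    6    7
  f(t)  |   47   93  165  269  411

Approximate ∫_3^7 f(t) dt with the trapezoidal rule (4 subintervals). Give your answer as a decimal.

Δt = 1.
T_4 = (1/2)·[47 + 2·93 + 2·165 + 2·269 + 411] = 756.

756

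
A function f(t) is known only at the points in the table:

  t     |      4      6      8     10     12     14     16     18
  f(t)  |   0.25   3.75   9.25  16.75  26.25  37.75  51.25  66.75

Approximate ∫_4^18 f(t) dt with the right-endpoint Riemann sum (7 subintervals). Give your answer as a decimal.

423.5

Δt = 2.
Sum = 2·[3.75 + 9.25 + 16.75 + 26.25 + 37.75 + 51.25 + 66.75] = 423.5.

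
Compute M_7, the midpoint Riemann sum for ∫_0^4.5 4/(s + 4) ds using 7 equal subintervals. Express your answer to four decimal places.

3.0118

Δs = (4.5 − 0)/7 = 9/14.
Midpoints: 9/28, 27/28, 45/28, 2.25, 81/28, 99/28, 117/28.
f(9/28) = 112/121, f(27/28) = 112/139, f(45/28) = 112/157, f(2.25) = 0.64, f(81/28) = 112/193, f(99/28) = 112/211, f(117/28) = 112/229.
Sum = Δs · [f(9/28) + f(27/28) + f(45/28) + ...].
Sum ≈ 3.0118.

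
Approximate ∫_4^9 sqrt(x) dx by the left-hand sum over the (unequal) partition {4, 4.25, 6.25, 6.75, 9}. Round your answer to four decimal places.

11.7188

Subinterval widths: 0.25, 2, 0.5, 2.25.
Left endpoints: 4, 4.25, 6.25, 6.75.
f(4) ≈ 2.0000, f(4.25) ≈ 2.0616, f(6.25) ≈ 2.5000, f(6.75) ≈ 2.5981.
Sum = Σ Δx_i · f(x_i).
Sum ≈ 11.7188.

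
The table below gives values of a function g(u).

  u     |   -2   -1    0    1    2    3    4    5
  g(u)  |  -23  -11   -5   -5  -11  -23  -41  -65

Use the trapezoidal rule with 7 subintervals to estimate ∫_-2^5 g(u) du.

Δu = 1.
T_7 = (1/2)·[(-23) + 2·(-11) + 2·(-5) + 2·(-5) + 2·(-11) + 2·(-23) + 2·(-41) + (-65)] = -140.

-140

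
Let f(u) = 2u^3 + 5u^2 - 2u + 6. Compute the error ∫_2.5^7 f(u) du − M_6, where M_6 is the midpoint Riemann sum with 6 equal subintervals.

Exact integral: ∫_2.5^7 f(u) du = 1710.84375.
M_6 = 1703.77734375.
Error = 1710.84375 − 1703.77734375 = 7.06640625.

7.06640625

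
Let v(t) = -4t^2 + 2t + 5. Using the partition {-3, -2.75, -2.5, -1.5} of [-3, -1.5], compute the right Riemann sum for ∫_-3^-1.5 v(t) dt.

Subinterval widths: 0.25, 0.25, 1.
Right endpoints: -2.75, -2.5, -1.5.
v(-2.75) = -30.75, v(-2.5) = -25, v(-1.5) = -7.
Sum = Σ Δt_i · v(t_i).
Sum = -20.9375.

-20.9375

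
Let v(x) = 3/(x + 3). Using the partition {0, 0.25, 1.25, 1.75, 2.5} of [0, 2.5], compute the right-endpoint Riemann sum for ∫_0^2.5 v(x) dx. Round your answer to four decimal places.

Subinterval widths: 0.25, 1, 0.5, 0.75.
Right endpoints: 0.25, 1.25, 1.75, 2.5.
v(0.25) = 12/13, v(1.25) = 12/17, v(1.75) = 12/19, v(2.5) = 6/11.
Sum = Σ Δx_i · v(x_i).
Sum ≈ 1.6615.

1.6615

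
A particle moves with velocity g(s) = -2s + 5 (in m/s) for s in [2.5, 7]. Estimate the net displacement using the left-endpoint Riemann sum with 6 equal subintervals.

Δs = (7 − 2.5)/6 = 0.75.
Left endpoints: 2.5, 3.25, 4, 4.75, 5.5, 6.25.
g(2.5) = 0, g(3.25) = -1.5, g(4) = -3, g(4.75) = -4.5, g(5.5) = -6, g(6.25) = -7.5.
Sum = Δs · [g(2.5) + g(3.25) + g(4) + ...].
Sum = -16.875.

-16.875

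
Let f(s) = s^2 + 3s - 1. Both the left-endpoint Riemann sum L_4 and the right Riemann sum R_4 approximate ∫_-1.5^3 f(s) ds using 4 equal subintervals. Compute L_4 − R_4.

-22.78125

L_4 = 5.30859375.
R_4 = 28.08984375.
L_4 − R_4 = -22.78125.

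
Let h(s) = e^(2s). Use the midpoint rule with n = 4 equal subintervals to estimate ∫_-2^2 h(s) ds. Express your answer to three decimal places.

23.221

Δs = (2 − (-2))/4 = 1.
Midpoints: -1.5, -0.5, 0.5, 1.5.
h(-1.5) ≈ 0.050, h(-0.5) ≈ 0.368, h(0.5) ≈ 2.718, h(1.5) ≈ 20.086.
Sum = Δs · [h(-1.5) + h(-0.5) + h(0.5) + h(1.5)].
Sum ≈ 23.221.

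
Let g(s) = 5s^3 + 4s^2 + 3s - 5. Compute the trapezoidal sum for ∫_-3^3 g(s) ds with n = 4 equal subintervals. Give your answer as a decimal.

Δs = (3 − (-3))/4 = 1.5.
g(-3) = -113, g(-1.5) = -17.375, g(0) = -5, g(1.5) = 25.375, g(3) = 175.
T_4 = (Δs/2)·[g(s_0) + 2g(s_1) + 2g(s_2) + 2g(s_3) + g(s_4)].
Sum = 51.

51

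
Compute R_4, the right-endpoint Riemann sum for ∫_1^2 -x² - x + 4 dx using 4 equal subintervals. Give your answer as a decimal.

-0.34375

Δx = (2 − 1)/4 = 0.25.
Right endpoints: 1.25, 1.5, 1.75, 2.
f(1.25) = 1.1875, f(1.5) = 0.25, f(1.75) = -0.8125, f(2) = -2.
Sum = Δx · [f(1.25) + f(1.5) + f(1.75) + f(2)].
Sum = -0.34375.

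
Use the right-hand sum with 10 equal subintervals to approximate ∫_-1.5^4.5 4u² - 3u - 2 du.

Δu = (4.5 − (-1.5))/10 = 0.6.
Right endpoints: -0.9, -0.3, 0.3, 0.9, 1.5, 2.1, 2.7, 3.3, 3.9, 4.5.
f(-0.9) = 3.94, f(-0.3) = -0.74, f(0.3) = -2.54, f(0.9) = -1.46, f(1.5) = 2.5, f(2.1) = 9.34, f(2.7) = 19.06, f(3.3) = 31.66, f(3.9) = 47.14, f(4.5) = 65.5.
Sum = Δu · [f(-0.9) + f(-0.3) + f(0.3) + ...].
Sum = 104.64.

104.64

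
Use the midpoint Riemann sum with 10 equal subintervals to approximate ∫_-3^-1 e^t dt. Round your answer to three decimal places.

Δt = (-1 − (-3))/10 = 0.2.
Midpoints: -2.9, -2.7, -2.5, -2.3, -2.1, -1.9, -1.7, -1.5, -1.3, -1.1.
f(-2.9) ≈ 0.055, f(-2.7) ≈ 0.067, f(-2.5) ≈ 0.082, f(-2.3) ≈ 0.100, f(-2.1) ≈ 0.122, f(-1.9) ≈ 0.150, f(-1.7) ≈ 0.183, f(-1.5) ≈ 0.223, f(-1.3) ≈ 0.273, f(-1.1) ≈ 0.333.
Sum = Δt · [f(-2.9) + f(-2.7) + f(-2.5) + ...].
Sum ≈ 0.318.

0.318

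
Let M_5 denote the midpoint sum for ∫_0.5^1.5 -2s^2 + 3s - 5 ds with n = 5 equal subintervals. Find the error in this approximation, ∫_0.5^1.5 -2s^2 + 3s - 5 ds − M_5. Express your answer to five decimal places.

Exact integral: ∫_0.5^1.5 f(s) ds ≈ -4.1666667.
M_5 = -4.16.
Error ≈ -4.1666667 − (-4.16) ≈ -0.00667.

-0.00667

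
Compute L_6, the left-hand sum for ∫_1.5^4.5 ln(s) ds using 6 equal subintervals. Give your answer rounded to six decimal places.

Δs = (4.5 − 1.5)/6 = 0.5.
Left endpoints: 1.5, 2, 2.5, 3, 3.5, 4.
f(1.5) ≈ 0.405465, f(2) ≈ 0.693147, f(2.5) ≈ 0.916291, f(3) ≈ 1.098612, f(3.5) ≈ 1.252763, f(4) ≈ 1.386294.
Sum = Δs · [f(1.5) + f(2) + f(2.5) + ...].
Sum ≈ 2.876286.

2.876286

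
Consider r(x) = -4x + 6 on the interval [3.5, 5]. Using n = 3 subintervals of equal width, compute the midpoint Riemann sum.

Δx = (5 − 3.5)/3 = 0.5.
Midpoints: 3.75, 4.25, 4.75.
r(3.75) = -9, r(4.25) = -11, r(4.75) = -13.
Sum = Δx · [r(3.75) + r(4.25) + r(4.75)].
Sum = -16.5.

-16.5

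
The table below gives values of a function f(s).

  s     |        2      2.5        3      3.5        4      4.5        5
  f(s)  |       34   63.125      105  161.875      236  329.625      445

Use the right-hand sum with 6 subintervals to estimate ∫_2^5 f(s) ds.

Δs = 0.5.
Sum = 0.5·[63.125 + 105 + 161.875 + 236 + 329.625 + 445] = 670.3125.

670.3125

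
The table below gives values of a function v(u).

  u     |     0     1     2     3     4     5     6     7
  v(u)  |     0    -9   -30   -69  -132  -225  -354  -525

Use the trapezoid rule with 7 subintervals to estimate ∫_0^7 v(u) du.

-1081.5

Δu = 1.
T_7 = (1/2)·[0 + 2·(-9) + 2·(-30) + 2·(-69) + 2·(-132) + 2·(-225) + 2·(-354) + (-525)] = -1081.5.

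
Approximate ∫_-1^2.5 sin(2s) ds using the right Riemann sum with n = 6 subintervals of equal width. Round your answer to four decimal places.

-0.3238

Δs = (2.5 − (-1))/6 = 7/12.
Right endpoints: -5/12, 1/6, 0.75, 4/3, 23/12, 2.5.
f(-5/12) ≈ -0.7402, f(1/6) ≈ 0.3272, f(0.75) ≈ 0.9975, f(4/3) ≈ 0.4573, f(23/12) ≈ -0.6379, f(2.5) ≈ -0.9589.
Sum = Δs · [f(-5/12) + f(1/6) + f(0.75) + ...].
Sum ≈ -0.3238.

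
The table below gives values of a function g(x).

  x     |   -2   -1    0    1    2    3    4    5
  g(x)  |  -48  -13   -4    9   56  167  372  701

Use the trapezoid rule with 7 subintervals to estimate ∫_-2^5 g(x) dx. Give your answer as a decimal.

Δx = 1.
T_7 = (1/2)·[(-48) + 2·(-13) + 2·(-4) + 2·9 + 2·56 + 2·167 + 2·372 + 701] = 913.5.

913.5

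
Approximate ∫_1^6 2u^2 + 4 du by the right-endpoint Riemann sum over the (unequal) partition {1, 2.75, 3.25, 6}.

Subinterval widths: 1.75, 0.5, 2.75.
Right endpoints: 2.75, 3.25, 6.
f(2.75) = 19.125, f(3.25) = 25.125, f(6) = 76.
Sum = Σ Δu_i · f(u_i).
Sum = 255.03125.

255.03125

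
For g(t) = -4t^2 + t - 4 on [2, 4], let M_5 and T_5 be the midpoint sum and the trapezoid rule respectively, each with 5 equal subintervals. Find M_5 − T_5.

0.32

M_5 = -76.56.
T_5 = -76.88.
M_5 − T_5 = 0.32.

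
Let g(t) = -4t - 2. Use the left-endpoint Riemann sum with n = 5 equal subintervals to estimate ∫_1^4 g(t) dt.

-32.4

Δt = (4 − 1)/5 = 0.6.
Left endpoints: 1, 1.6, 2.2, 2.8, 3.4.
g(1) = -6, g(1.6) = -8.4, g(2.2) = -10.8, g(2.8) = -13.2, g(3.4) = -15.6.
Sum = Δt · [g(1) + g(1.6) + g(2.2) + g(2.8) + g(3.4)].
Sum = -32.4.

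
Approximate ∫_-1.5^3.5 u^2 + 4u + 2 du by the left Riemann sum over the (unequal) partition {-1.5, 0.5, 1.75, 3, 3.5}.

Subinterval widths: 2, 1.25, 1.25, 0.5.
Left endpoints: -1.5, 0.5, 1.75, 3.
f(-1.5) = -1.75, f(0.5) = 4.25, f(1.75) = 12.0625, f(3) = 23.
Sum = Σ Δu_i · f(u_i).
Sum = 28.390625.

28.390625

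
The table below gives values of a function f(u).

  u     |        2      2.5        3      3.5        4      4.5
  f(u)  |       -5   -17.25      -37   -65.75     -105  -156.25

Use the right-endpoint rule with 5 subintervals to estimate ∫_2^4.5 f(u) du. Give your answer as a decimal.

-190.625

Δu = 0.5.
Sum = 0.5·[(-17.25) + (-37) + (-65.75) + (-105) + (-156.25)] = -190.625.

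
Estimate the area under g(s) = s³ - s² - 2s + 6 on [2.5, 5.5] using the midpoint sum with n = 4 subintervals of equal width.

161.203125

Δs = (5.5 − 2.5)/4 = 0.75.
Midpoints: 2.875, 3.625, 4.375, 5.125.
g(2.875) = 8063/512, g(3.625) = 17021/512, g(4.375) = 31667/512, g(5.125) = 53297/512.
Sum = Δs · [g(2.875) + g(3.625) + g(4.375) + g(5.125)].
Sum = 161.203125.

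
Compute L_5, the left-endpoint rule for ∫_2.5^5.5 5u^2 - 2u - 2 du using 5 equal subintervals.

187.95

Δu = (5.5 − 2.5)/5 = 0.6.
Left endpoints: 2.5, 3.1, 3.7, 4.3, 4.9.
f(2.5) = 24.25, f(3.1) = 39.85, f(3.7) = 59.05, f(4.3) = 81.85, f(4.9) = 108.25.
Sum = Δu · [f(2.5) + f(3.1) + f(3.7) + f(4.3) + f(4.9)].
Sum = 187.95.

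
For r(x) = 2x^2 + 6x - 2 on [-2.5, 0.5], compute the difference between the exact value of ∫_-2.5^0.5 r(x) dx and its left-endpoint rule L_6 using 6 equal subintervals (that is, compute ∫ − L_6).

1.25

Exact integral: ∫_-2.5^0.5 r(x) dx = -13.5.
L_6 = -14.75.
Error = -13.5 − (-14.75) = 1.25.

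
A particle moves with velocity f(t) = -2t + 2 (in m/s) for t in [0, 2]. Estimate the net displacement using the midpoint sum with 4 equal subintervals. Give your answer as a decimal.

Δt = (2 − 0)/4 = 0.5.
Midpoints: 0.25, 0.75, 1.25, 1.75.
f(0.25) = 1.5, f(0.75) = 0.5, f(1.25) = -0.5, f(1.75) = -1.5.
Sum = Δt · [f(0.25) + f(0.75) + f(1.25) + f(1.75)].
Sum = 0.

0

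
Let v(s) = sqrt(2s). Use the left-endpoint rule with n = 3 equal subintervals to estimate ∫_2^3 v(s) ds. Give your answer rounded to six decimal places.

2.156549

Δs = (3 − 2)/3 = 1/3.
Left endpoints: 2, 7/3, 8/3.
v(2) ≈ 2.000000, v(7/3) ≈ 2.160247, v(8/3) ≈ 2.309401.
Sum = Δs · [v(2) + v(7/3) + v(8/3)].
Sum ≈ 2.156549.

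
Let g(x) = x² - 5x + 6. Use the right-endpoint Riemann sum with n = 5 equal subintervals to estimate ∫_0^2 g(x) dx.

3.52

Δx = (2 − 0)/5 = 0.4.
Right endpoints: 0.4, 0.8, 1.2, 1.6, 2.
g(0.4) = 4.16, g(0.8) = 2.64, g(1.2) = 1.44, g(1.6) = 0.56, g(2) = 0.
Sum = Δx · [g(0.4) + g(0.8) + g(1.2) + g(1.6) + g(2)].
Sum = 3.52.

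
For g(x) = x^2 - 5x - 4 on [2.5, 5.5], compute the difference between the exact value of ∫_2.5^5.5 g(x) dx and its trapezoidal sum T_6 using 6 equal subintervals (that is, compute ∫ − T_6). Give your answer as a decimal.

-0.125

Exact integral: ∫_2.5^5.5 g(x) dx = -21.75.
T_6 = -21.625.
Error = -21.75 − (-21.625) = -0.125.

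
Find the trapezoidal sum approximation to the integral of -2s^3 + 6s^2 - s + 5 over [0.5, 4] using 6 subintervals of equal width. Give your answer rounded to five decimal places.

7.91753

Δs = (4 − 0.5)/6 = 7/12.
f(0.5) = 5.75, f(13/12) = 7271/864, f(5/3) = 290/27, f(2.25) = 10.34375, f(17/6) = 523/108, f(41/12) = -7037/864, f(4) = -31.
T_6 = (Δs/2)·[f(s_0) + 2f(s_1) + ... + 2f(s_{5}) + f(s_6)].
Sum ≈ 7.91753.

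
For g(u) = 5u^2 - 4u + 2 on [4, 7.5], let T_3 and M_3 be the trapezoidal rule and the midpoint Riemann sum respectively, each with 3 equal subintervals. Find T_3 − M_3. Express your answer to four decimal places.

5.9549

T_3 ≈ 526.928241.
M_3 ≈ 520.973380.
T_3 − M_3 ≈ 5.9549.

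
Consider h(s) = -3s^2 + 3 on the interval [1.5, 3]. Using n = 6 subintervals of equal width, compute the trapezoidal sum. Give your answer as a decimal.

Δs = (3 − 1.5)/6 = 0.25.
h(1.5) = -3.75, h(1.75) = -6.1875, h(2) = -9, h(2.25) = -12.1875, h(2.5) = -15.75, h(2.75) = -19.6875, h(3) = -24.
T_6 = (Δs/2)·[h(s_0) + 2h(s_1) + ... + 2h(s_{5}) + h(s_6)].
Sum = -19.171875.

-19.171875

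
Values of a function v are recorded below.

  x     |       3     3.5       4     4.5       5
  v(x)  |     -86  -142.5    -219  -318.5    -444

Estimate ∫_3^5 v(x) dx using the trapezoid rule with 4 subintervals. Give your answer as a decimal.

-472.5

Δx = 0.5.
T_4 = (0.5/2)·[(-86) + 2·(-142.5) + 2·(-219) + 2·(-318.5) + (-444)] = -472.5.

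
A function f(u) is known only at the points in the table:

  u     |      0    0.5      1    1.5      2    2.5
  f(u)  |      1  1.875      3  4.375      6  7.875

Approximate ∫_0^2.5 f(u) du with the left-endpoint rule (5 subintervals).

8.125

Δu = 0.5.
Sum = 0.5·[1 + 1.875 + 3 + 4.375 + 6] = 8.125.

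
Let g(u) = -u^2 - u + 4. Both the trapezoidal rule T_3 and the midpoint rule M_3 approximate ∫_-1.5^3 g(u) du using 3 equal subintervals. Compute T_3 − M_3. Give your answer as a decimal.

T_3 = 2.8125.
M_3 = 5.34375.
T_3 − M_3 = -2.53125.

-2.53125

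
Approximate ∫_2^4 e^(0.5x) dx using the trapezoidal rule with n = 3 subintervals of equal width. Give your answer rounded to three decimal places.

9.428

Δx = (4 − 2)/3 = 2/3.
f(2) ≈ 2.718, f(8/3) ≈ 3.794, f(10/3) ≈ 5.294, f(4) ≈ 7.389.
T_3 = (Δx/2)·[f(x_0) + 2f(x_1) + 2f(x_2) + f(x_3)].
Sum ≈ 9.428.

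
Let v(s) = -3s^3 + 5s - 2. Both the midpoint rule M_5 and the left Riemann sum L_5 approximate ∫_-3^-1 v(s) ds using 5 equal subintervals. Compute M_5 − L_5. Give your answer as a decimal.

-15.04

M_5 = 35.52.
L_5 = 50.56.
M_5 − L_5 = -15.04.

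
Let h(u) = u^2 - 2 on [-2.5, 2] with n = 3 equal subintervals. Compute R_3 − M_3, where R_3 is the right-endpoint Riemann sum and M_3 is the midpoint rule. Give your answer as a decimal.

R_3 = -1.125.
M_3 = -1.96875.
R_3 − M_3 = 0.84375.

0.84375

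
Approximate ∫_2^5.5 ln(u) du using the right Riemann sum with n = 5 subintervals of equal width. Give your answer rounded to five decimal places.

4.83096

Δu = (5.5 − 2)/5 = 0.7.
Right endpoints: 2.7, 3.4, 4.1, 4.8, 5.5.
f(2.7) ≈ 0.99325, f(3.4) ≈ 1.22378, f(4.1) ≈ 1.41099, f(4.8) ≈ 1.56862, f(5.5) ≈ 1.70475.
Sum = Δu · [f(2.7) + f(3.4) + f(4.1) + f(4.8) + f(5.5)].
Sum ≈ 4.83096.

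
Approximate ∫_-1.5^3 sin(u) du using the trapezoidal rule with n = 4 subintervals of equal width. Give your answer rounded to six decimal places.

Δu = (3 − (-1.5))/4 = 1.125.
f(-1.5) ≈ -0.997495, f(-0.375) ≈ -0.366273, f(0.75) ≈ 0.681639, f(1.875) ≈ 0.954086, f(3) ≈ 0.141120.
T_4 = (Δu/2)·[f(u_0) + 2f(u_1) + 2f(u_2) + 2f(u_3) + f(u_4)].
Sum ≈ 0.946423.

0.946423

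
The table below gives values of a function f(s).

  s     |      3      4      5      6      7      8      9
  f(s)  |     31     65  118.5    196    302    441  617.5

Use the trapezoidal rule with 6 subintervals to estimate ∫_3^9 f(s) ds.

Δs = 1.
T_6 = (1/2)·[31 + 2·65 + 2·118.5 + 2·196 + 2·302 + 2·441 + 617.5] = 1446.75.

1446.75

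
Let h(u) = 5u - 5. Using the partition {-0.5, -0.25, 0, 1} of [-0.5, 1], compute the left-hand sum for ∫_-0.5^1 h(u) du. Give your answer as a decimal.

-8.4375

Subinterval widths: 0.25, 0.25, 1.
Left endpoints: -0.5, -0.25, 0.
h(-0.5) = -7.5, h(-0.25) = -6.25, h(0) = -5.
Sum = Σ Δu_i · h(u_i).
Sum = -8.4375.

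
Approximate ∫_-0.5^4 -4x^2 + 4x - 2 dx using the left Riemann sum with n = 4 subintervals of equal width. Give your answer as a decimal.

Δx = (4 − (-0.5))/4 = 1.125.
Left endpoints: -0.5, 0.625, 1.75, 2.875.
f(-0.5) = -5, f(0.625) = -1.0625, f(1.75) = -7.25, f(2.875) = -23.5625.
Sum = Δx · [f(-0.5) + f(0.625) + f(1.75) + f(2.875)].
Sum = -41.484375.

-41.484375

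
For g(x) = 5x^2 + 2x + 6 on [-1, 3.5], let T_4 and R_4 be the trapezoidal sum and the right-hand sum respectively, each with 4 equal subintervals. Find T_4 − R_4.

-36.703125

T_4 = 116.12109375.
R_4 = 152.82421875.
T_4 − R_4 = -36.703125.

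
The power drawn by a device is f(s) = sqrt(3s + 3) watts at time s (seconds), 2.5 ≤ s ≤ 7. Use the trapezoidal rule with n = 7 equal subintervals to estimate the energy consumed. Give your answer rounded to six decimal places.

Δs = (7 − 2.5)/7 = 9/14.
f(2.5) ≈ 3.240370, f(22/7) ≈ 3.525418, f(53/14) ≈ 3.789082, f(31/7) ≈ 4.035556, f(71/14) ≈ 4.267820, f(40/7) ≈ 4.488079, f(89/14) ≈ 4.698024, f(7) ≈ 4.898979.
T_7 = (Δs/2)·[f(s_0) + 2f(s_1) + ... + 2f(s_{6}) + f(s_7)].
Sum ≈ 18.561635.

18.561635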